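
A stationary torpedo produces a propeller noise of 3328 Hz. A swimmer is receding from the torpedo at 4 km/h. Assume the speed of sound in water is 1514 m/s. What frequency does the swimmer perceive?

3326 Hz

4 km/h = 1.111 m/s.
Only the observer moves, away from the source, so f' = f · (v − v_o)/v.
f' = 3328 × (1514 − 1.111)/1514 = 3328 × 1512.9/1514 ≈ 3326 Hz.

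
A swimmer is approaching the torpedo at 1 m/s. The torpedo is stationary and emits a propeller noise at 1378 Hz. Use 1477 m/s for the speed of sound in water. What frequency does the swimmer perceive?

Only the observer moves, toward the source, so f' = f · (v + v_o)/v.
f' = 1378 × (1477 + 1)/1477 = 1378 × 1478/1477 ≈ 1379 Hz.

1379 Hz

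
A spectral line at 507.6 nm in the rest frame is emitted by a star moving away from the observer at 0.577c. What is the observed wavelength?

Relativistic Doppler for wavelength: λ' = λ₀ · √((1 + β)/(1 − β)).
λ' = 507.6 × √(1.5770/0.4230) = 507.6 × 1.93084 ≈ 980.1 nm.

980.1 nm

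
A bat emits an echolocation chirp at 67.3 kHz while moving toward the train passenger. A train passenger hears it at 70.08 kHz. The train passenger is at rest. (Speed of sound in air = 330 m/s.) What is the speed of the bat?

f' = f · v/(v − v_s) ⇒ v_s = v · |1 − f/f'|.
v_s = 330 × |1 − 67.3/70.08| = 330 × 0.03967 ≈ 13.1 m/s.

13.1 m/s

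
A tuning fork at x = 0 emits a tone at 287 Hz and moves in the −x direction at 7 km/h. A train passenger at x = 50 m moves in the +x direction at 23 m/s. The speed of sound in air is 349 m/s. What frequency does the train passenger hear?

7 km/h = 1.944 m/s.
The observer lies on the +x side, so the source is heading away from the observer and the observer is heading away from the source.
Both move, so f' = f · (v − v_o)/(v + v_s).
f' = 287 × (349 − 23)/(349 + 1.944) = 287 × 326/350.94 ≈ 267 Hz.

267 Hz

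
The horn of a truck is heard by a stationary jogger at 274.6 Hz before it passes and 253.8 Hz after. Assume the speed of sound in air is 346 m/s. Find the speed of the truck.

13.6 m/s

f₁/f₂ = (v + v_s)/(v − v_s), so v_s = v · (f₁ − f₂)/(f₁ + f₂).
v_s = 346 × (274.6 − 253.8)/(274.6 + 253.8) = 346 × 20.8/528.4 ≈ 13.6 m/s.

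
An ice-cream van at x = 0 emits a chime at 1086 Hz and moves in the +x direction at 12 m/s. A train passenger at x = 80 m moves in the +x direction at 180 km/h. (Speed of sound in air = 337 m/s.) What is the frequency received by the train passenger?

959 Hz

180 km/h = 50 m/s.
The observer lies on the +x side, so the source is heading toward the observer and the observer is heading away from the source.
With source approaching and observer receding, f' = f · (v − v_o)/(v − v_s).
f' = 1086 × (337 − 50)/(337 − 12) = 1086 × 287/325 ≈ 959 Hz.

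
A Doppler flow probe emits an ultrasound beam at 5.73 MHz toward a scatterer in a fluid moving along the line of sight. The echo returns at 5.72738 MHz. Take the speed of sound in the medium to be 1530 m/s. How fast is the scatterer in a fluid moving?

0.35 m/s

Double Doppler shift off a moving reflector: f₂ = f₀ · (v + u)/(v − u) (u > 0 toward emitter).
Rearranging, u = v · (f₂ − f₀)/(f₂ + f₀) = 1530 × -0.00262/11.45738 ≈ -0.35 m/s.
So the scatterer in a fluid is moving at 0.35 m/s away from the emitter.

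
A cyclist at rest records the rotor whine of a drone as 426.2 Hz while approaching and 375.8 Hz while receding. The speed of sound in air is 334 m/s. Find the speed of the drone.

21.0 m/s

f₁/f₂ = (v + v_s)/(v − v_s), so v_s = v · (f₁ − f₂)/(f₁ + f₂).
v_s = 334 × (426.2 − 375.8)/(426.2 + 375.8) = 334 × 50.4/802.0 ≈ 21.0 m/s.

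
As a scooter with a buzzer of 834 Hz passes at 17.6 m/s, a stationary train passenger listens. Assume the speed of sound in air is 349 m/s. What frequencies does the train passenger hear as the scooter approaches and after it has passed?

878 Hz approaching; 794 Hz receding

Approaching: f₁ = f · v/(v − v_s) = 834 × 349/331.4 ≈ 878 Hz.
Receding: f₂ = f · v/(v + v_s) = 834 × 349/366.6 ≈ 794 Hz.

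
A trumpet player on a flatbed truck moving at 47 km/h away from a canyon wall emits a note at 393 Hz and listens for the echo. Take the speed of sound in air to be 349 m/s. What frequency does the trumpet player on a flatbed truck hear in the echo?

47 km/h = 13.06 m/s.
The canyon wall receives the sound from a moving source: f₁ = f₀ · v/(v + v_e) = 393 × 349/362.06 ≈ 379 Hz.
On the return leg the trumpet player on a flatbed truck is a moving observer: f₂ = f₁ · (v − v_e)/v = 379 × 335.94/349 ≈ 365 Hz.

365 Hz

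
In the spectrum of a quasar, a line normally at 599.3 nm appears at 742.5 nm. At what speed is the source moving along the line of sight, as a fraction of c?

λ'/λ₀ = 1.2389 > 1 (redshift), so the source is receding.
λ'/λ₀ = √((1 + β)/(1 − β)) for a receding source ⇒ β = (r² − 1)/(r² + 1) with r = λ'/λ₀.
β = (1.5350 − 1)/(1.5350 + 1) ≈ 0.211.

0.211c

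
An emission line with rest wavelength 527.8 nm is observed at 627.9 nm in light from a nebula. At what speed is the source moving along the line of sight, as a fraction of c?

λ'/λ₀ = 1.1897 > 1 (redshift), so the source is receding.
λ'/λ₀ = √((1 + β)/(1 − β)) for a receding source ⇒ β = (r² − 1)/(r² + 1) with r = λ'/λ₀.
β = (1.4153 − 1)/(1.4153 + 1) ≈ 0.172.

0.172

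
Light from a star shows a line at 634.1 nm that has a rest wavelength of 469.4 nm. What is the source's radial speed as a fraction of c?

λ'/λ₀ = 1.3509 > 1 (redshift), so the source is receding.
λ'/λ₀ = √((1 + β)/(1 − β)) for a receding source ⇒ β = (r² − 1)/(r² + 1) with r = λ'/λ₀.
β = (1.8249 − 1)/(1.8249 + 1) ≈ 0.292.

0.292c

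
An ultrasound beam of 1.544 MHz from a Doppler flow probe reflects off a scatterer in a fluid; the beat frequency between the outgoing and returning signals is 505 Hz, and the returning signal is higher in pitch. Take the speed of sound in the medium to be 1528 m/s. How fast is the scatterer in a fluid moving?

0.25 m/s

Double Doppler shift off a moving reflector: f₂ = f₀ · (v + u)/(v − u) (u > 0 toward emitter).
Returning signal is higher, so f₂ = f₀ + Δf = 1544000 + 505 = 1544505 Hz.
Rearranging, u = v · (f₂ − f₀)/(f₂ + f₀) = 1528 × 505/3088505 ≈ 0.25 m/s.
So the scatterer in a fluid is moving at 0.25 m/s toward the emitter.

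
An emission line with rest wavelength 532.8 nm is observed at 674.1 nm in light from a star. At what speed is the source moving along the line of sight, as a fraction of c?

λ'/λ₀ = 1.2652 > 1 (redshift), so the source is receding.
λ'/λ₀ = √((1 + β)/(1 − β)) for a receding source ⇒ β = (r² − 1)/(r² + 1) with r = λ'/λ₀.
β = (1.6007 − 1)/(1.6007 + 1) ≈ 0.231.

0.231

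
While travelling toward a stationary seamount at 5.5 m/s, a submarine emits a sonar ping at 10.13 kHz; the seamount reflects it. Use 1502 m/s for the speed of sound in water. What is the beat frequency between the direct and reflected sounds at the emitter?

74 Hz

The seamount receives the sound from a moving source: f₁ = f₀ · v/(v − v_e) = 10.13 × 1502/1496.5 ≈ 10.1672 kHz.
On the return leg the submarine is a moving observer: f₂ = f₁ · (v + v_e)/v = 10.1672 × 1507.5/1502 ≈ 10.2045 kHz.
Beat against the emitted tone (with f₀ = 10130 Hz): |f₂ − f₀| = 2v_e·f₀/(v − v_e) = 2 × 5.5 × 10130/1496.5 ≈ 74 Hz.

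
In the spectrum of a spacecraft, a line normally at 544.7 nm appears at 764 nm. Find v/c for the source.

0.326

λ'/λ₀ = 1.4026 > 1 (redshift), so the source is receding.
λ'/λ₀ = √((1 + β)/(1 − β)) for a receding source ⇒ β = (r² − 1)/(r² + 1) with r = λ'/λ₀.
β = (1.9673 − 1)/(1.9673 + 1) ≈ 0.326.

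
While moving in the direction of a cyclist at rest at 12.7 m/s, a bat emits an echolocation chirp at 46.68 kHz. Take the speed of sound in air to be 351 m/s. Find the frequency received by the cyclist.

48.4 kHz

Only the source moves, toward the listener, so f' = f · v/(v − v_s).
f' = 46.68 × 351/(351 − 12.7) = 46.68 × 351/338.3 ≈ 48.4 kHz.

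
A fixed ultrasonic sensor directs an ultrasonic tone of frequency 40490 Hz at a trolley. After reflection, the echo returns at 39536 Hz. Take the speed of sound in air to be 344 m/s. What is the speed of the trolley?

Double Doppler shift off a moving reflector: f₂ = f₀ · (v + u)/(v − u) (u > 0 toward emitter).
Rearranging, u = v · (f₂ − f₀)/(f₂ + f₀) = 344 × -954/80026 ≈ -4.1 m/s.
So the trolley is moving at 4.1 m/s away from the emitter.

4.1 m/s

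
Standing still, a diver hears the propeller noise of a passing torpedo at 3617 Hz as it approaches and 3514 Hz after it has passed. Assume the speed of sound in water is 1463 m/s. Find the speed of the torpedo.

21.1 m/s

f₁/f₂ = (v + v_s)/(v − v_s), so v_s = v · (f₁ − f₂)/(f₁ + f₂).
v_s = 1463 × (3617 − 3514)/(3617 + 3514) = 1463 × 103/7131 ≈ 21.1 m/s.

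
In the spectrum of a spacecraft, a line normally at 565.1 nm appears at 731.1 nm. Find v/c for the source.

0.252c

λ'/λ₀ = 1.2938 > 1 (redshift), so the source is receding.
λ'/λ₀ = √((1 + β)/(1 − β)) for a receding source ⇒ β = (r² − 1)/(r² + 1) with r = λ'/λ₀.
β = (1.6738 − 1)/(1.6738 + 1) ≈ 0.252.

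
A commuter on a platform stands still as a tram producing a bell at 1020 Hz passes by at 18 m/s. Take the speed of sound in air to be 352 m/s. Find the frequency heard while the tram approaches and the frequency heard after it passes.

Approaching: f₁ = f · v/(v − v_s) = 1020 × 352/334 ≈ 1075 Hz.
Receding: f₂ = f · v/(v + v_s) = 1020 × 352/370 ≈ 970 Hz.

1075 Hz approaching; 970 Hz receding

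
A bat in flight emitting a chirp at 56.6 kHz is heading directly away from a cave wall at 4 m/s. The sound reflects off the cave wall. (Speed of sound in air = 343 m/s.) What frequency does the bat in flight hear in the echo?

55.3 kHz

The cave wall receives the sound from a moving source: f₁ = f₀ · v/(v + v_e) = 56.6 × 343/347 ≈ 55.9 kHz.
On the return leg the bat in flight is a moving observer: f₂ = f₁ · (v − v_e)/v = 55.9 × 339/343 ≈ 55.3 kHz.
Equivalently f₂ = f₀ · (v − v_e)/(v + v_e).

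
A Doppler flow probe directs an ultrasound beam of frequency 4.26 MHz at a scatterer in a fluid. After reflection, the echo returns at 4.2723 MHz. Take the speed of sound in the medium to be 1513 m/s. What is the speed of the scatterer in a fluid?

2.18 m/s

Double Doppler shift off a moving reflector: f₂ = f₀ · (v + u)/(v − u) (u > 0 toward emitter).
Rearranging, u = v · (f₂ − f₀)/(f₂ + f₀) = 1513 × 0.0123/8.5323 ≈ 2.18 m/s.
So the scatterer in a fluid is moving at 2.18 m/s toward the emitter.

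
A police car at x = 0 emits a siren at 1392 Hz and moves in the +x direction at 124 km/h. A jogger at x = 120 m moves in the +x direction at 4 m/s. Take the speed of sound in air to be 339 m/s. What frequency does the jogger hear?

1531 Hz

124 km/h = 34.44 m/s.
The observer lies on the +x side, so the source is heading toward the observer and the observer is heading away from the source.
With source approaching and observer receding, f' = f · (v − v_o)/(v − v_s).
f' = 1392 × (339 − 4)/(339 − 34.44) = 1392 × 335/304.56 ≈ 1531 Hz.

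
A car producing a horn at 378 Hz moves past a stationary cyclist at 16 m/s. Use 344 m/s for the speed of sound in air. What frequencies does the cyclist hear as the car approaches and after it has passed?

Approaching: f₁ = f · v/(v − v_s) = 378 × 344/328 ≈ 396 Hz.
Receding: f₂ = f · v/(v + v_s) = 378 × 344/360 ≈ 361 Hz.

396 Hz approaching; 361 Hz receding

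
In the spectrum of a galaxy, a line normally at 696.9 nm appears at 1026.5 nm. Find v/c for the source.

λ'/λ₀ = 1.4730 > 1 (redshift), so the source is receding.
λ'/λ₀ = √((1 + β)/(1 − β)) for a receding source ⇒ β = (r² − 1)/(r² + 1) with r = λ'/λ₀.
β = (2.1696 − 1)/(2.1696 + 1) ≈ 0.369.

0.369c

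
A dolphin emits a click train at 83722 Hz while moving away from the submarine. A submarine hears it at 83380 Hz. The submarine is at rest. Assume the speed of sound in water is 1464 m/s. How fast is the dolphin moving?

f' = f · v/(v + v_s) ⇒ v_s = v · |1 − f/f'|.
v_s = 1464 × |1 − 83722/83380| = 1464 × 0.004102 ≈ 6.0 m/s.

6.0 m/s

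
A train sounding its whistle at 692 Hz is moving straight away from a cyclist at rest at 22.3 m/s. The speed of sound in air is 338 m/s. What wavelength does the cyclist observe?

52.1 cm

With the source moving away from a stationary observer, f' = f · v/(v + v_s).
f' = 692 × 338/(338 + 22.3) ≈ 649 Hz.
λ' = v/f' = 338/649.17 ≈ 52.1 cm.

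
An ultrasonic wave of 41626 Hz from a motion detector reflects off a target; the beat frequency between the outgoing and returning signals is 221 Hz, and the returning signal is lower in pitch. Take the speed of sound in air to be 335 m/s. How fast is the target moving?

0.89 m/s

Double Doppler shift off a moving reflector: f₂ = f₀ · (v + u)/(v − u) (u > 0 toward emitter).
Returning signal is lower, so f₂ = f₀ − Δf = 41626 − 221 = 41405 Hz.
Rearranging, u = v · (f₂ − f₀)/(f₂ + f₀) = 335 × -221/83031 ≈ -0.89 m/s.
So the target is moving at 0.89 m/s away from the emitter.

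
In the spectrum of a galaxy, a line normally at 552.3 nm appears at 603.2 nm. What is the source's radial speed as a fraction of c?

0.088

λ'/λ₀ = 1.0922 > 1 (redshift), so the source is receding.
λ'/λ₀ = √((1 + β)/(1 − β)) for a receding source ⇒ β = (r² − 1)/(r² + 1) with r = λ'/λ₀.
β = (1.1928 − 1)/(1.1928 + 1) ≈ 0.088.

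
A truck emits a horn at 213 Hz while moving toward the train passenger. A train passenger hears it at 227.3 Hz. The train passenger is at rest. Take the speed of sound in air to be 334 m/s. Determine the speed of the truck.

21.0 m/s

f' = f · v/(v − v_s) ⇒ v_s = v · |1 − f/f'|.
v_s = 334 × |1 − 213/227.3| = 334 × 0.06291 ≈ 21.0 m/s.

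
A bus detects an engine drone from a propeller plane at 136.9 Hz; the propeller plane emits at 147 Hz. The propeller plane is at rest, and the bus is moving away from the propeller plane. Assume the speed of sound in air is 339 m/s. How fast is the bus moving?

23.3 m/s

f' = f · (v − v_o)/v ⇒ v_o = v · |f'/f − 1|.
v_o = 339 × |136.9/147 − 1| = 339 × 0.06871 ≈ 23.3 m/s.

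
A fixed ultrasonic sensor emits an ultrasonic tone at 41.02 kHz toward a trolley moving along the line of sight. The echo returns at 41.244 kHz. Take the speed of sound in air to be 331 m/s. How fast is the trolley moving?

Double Doppler shift off a moving reflector: f₂ = f₀ · (v + u)/(v − u) (u > 0 toward emitter).
Rearranging, u = v · (f₂ − f₀)/(f₂ + f₀) = 331 × 0.224/82.264 ≈ 0.90 m/s.
So the trolley is moving at 0.90 m/s toward the emitter.

0.90 m/s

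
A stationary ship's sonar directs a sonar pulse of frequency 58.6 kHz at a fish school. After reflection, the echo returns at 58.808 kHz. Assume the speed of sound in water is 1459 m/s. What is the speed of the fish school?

2.58 m/s

Double Doppler shift off a moving reflector: f₂ = f₀ · (v + u)/(v − u) (u > 0 toward emitter).
Rearranging, u = v · (f₂ − f₀)/(f₂ + f₀) = 1459 × 0.208/117.408 ≈ 2.58 m/s.
So the fish school is moving at 2.58 m/s toward the emitter.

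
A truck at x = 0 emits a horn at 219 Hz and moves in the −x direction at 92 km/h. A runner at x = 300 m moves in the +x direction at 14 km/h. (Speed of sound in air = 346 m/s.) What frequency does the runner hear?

92 km/h = 25.56 m/s; 14 km/h = 3.889 m/s.
The observer lies on the +x side, so the source is heading away from the observer and the observer is heading away from the source.
With source receding and observer receding, f' = f · (v − v_o)/(v + v_s).
f' = 219 × (346 − 3.889)/(346 + 25.56) = 219 × 342.11/371.56 ≈ 202 Hz.

202 Hz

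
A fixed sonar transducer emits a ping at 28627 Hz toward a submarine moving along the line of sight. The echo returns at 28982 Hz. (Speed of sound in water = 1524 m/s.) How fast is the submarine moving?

9.4 m/s

Double Doppler shift off a moving reflector: f₂ = f₀ · (v + u)/(v − u) (u > 0 toward emitter).
Rearranging, u = v · (f₂ − f₀)/(f₂ + f₀) = 1524 × 355/57609 ≈ 9.4 m/s.
So the submarine is moving at 9.4 m/s toward the emitter.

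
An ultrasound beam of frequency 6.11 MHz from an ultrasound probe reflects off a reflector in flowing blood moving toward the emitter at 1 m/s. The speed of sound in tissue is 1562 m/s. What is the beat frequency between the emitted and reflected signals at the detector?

At the reflector in flowing blood (a moving observer), f₁ = f₀ · (v + u)/v = 6.11 × 1563/1562 ≈ 6.11391 MHz.
The reflection then acts as a moving source: f₂ = f₁ · v/(v − u) ≈ 6.11783 MHz.
Equivalently f₂ = f₀ · (v + u)/(v − u).
Beat frequency (with f₀ = 6110000 Hz): |f₂ − f₀| = 2u·f₀/(v − u) = 2 × 1 × 6110000/1561 ≈ 7828 Hz.

7828 Hz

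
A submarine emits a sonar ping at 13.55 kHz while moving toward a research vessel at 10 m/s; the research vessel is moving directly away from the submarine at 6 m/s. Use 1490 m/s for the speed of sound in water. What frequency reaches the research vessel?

13.59 kHz

General Doppler shift: f' = f · (v − v_o)/(v − v_s).
f' = 13.55 × (1490 − 6)/(1490 − 10) = 13.55 × 1484/1480 ≈ 13.59 kHz.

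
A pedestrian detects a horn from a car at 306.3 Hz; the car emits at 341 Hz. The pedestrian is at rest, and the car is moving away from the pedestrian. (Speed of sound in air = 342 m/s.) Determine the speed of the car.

f' = f · v/(v + v_s) ⇒ v_s = v · |1 − f/f'|.
v_s = 342 × |1 − 341/306.3| = 342 × 0.1133 ≈ 39 m/s.

39 m/s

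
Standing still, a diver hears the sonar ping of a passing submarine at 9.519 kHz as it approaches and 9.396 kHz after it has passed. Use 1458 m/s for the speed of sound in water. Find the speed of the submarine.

f₁/f₂ = (v + v_s)/(v − v_s), so v_s = v · (f₁ − f₂)/(f₁ + f₂).
v_s = 1458 × (9.519 − 9.396)/(9.519 + 9.396) = 1458 × 0.123/18.915 ≈ 9.5 m/s.

9.5 m/s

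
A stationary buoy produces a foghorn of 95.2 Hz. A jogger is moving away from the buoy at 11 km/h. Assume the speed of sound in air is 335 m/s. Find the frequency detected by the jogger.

94 Hz

11 km/h = 3.056 m/s.
Only the observer moves, away from the source, so f' = f · (v − v_o)/v.
f' = 95.2 × (335 − 3.056)/335 = 95.2 × 331.94/335 ≈ 94 Hz.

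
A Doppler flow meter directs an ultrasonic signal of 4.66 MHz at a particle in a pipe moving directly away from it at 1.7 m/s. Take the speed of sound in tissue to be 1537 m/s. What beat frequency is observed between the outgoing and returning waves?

10297 Hz

The particle in a pipe first receives the wave as a moving observer: f₁ = f₀ · (v − u)/v = 4.66 × (1537 − 1.7)/1537 ≈ 4.65485 MHz.
On reflection it acts as a source moving away from the stationary detector: f₂ = f₁ · v/(v + u) = 4.65485 × 1537/1538.7 ≈ 4.64970 MHz.
Beat frequency (with f₀ = 4660000 Hz): |f₂ − f₀| = 2u·f₀/(v + u) = 2 × 1.7 × 4660000/1538.7 ≈ 10297 Hz.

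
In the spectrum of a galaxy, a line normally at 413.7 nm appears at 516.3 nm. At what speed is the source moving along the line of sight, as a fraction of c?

0.218

λ'/λ₀ = 1.2480 > 1 (redshift), so the source is receding.
λ'/λ₀ = √((1 + β)/(1 − β)) for a receding source ⇒ β = (r² − 1)/(r² + 1) with r = λ'/λ₀.
β = (1.5575 − 1)/(1.5575 + 1) ≈ 0.218.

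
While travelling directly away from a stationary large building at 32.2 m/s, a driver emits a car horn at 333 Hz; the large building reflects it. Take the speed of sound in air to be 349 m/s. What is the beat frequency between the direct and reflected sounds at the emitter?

56.3 Hz

The large building receives the sound from a moving source: f₁ = f₀ · v/(v + v_e) = 333 × 349/381.2 ≈ 304.9 Hz.
On the return leg the driver is a moving observer: f₂ = f₁ · (v − v_e)/v = 304.9 × 316.8/349 ≈ 276.7 Hz.
Equivalently f₂ = f₀ · (v − v_e)/(v + v_e).
Beat against the emitted tone: |f₂ − f₀| = 2v_e·f₀/(v + v_e) = 2 × 32.2 × 333/381.2 ≈ 56.3 Hz.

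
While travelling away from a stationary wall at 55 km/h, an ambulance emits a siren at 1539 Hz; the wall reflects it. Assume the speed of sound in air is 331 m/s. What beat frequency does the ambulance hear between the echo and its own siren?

136 Hz

55 km/h = 15.28 m/s.
The wall receives the sound from a moving source: f₁ = f₀ · v/(v + v_e) = 1539 × 331/346.28 ≈ 1471.1 Hz.
On the return leg the ambulance is a moving observer: f₂ = f₁ · (v − v_e)/v = 1471.1 × 315.72/331 ≈ 1403.2 Hz.
Beat against the emitted tone: |f₂ − f₀| = 2v_e·f₀/(v + v_e) = 2 × 15.28 × 1539/346.28 ≈ 136 Hz.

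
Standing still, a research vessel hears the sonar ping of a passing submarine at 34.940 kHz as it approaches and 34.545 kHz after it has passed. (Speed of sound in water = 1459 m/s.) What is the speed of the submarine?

f₁/f₂ = (v + v_s)/(v − v_s), so v_s = v · (f₁ − f₂)/(f₁ + f₂).
v_s = 1459 × (34.940 − 34.545)/(34.940 + 34.545) = 1459 × 0.395/69.485 ≈ 8.3 m/s.

8.3 m/s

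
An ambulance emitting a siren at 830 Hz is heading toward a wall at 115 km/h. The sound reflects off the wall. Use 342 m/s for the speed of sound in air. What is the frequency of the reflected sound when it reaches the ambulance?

115 km/h = 31.94 m/s.
The wall receives the sound from a moving source: f₁ = f₀ · v/(v − v_e) = 830 × 342/310.06 ≈ 916 Hz.
On the return leg the ambulance is a moving observer: f₂ = f₁ · (v + v_e)/v = 916 × 373.94/342 ≈ 1001 Hz.
Equivalently f₂ = f₀ · (v + v_e)/(v − v_e).

1001 Hz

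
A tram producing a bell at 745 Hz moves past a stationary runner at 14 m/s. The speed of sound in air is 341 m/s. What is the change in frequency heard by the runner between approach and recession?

Approaching: f₁ = f · v/(v − v_s) = 745 × 341/327 ≈ 776.9 Hz.
Receding: f₂ = f · v/(v + v_s) = 745 × 341/355 ≈ 715.6 Hz.
Drop: f₁ − f₂ = 2f·v·v_s/(v² − v_s²) = 2 × 745 × 341 × 14/(341² − 14²) ≈ 61.3 Hz.

61.3 Hz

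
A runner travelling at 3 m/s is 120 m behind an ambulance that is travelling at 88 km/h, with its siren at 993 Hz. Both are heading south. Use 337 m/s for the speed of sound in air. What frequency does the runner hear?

934 Hz

88 km/h = 24.44 m/s.
The runner is behind, so the ambulance is moving away from it while the runner is moving toward the ambulance.
With source receding and observer approaching, f' = f · (v + v_o)/(v + v_s).
f' = 993 × (337 + 3)/(337 + 24.44) = 993 × 340/361.44 ≈ 934 Hz.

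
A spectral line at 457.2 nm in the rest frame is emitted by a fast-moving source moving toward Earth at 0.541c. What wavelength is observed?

249.5 nm

Relativistic Doppler for wavelength: λ' = λ₀ · √((1 − β)/(1 + β)).
λ' = 457.2 × √(0.4590/1.5410) = 457.2 × 0.54576 ≈ 249.5 nm.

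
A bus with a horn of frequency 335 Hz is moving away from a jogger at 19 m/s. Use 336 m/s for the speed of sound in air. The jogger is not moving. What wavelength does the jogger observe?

1.06 m

Only the source moves, away from the listener, so f' = f · v/(v + v_s).
f' = 335 × 336/(336 + 19) ≈ 317 Hz.
λ' = v/f' = 336/317.07 ≈ 1.06 m.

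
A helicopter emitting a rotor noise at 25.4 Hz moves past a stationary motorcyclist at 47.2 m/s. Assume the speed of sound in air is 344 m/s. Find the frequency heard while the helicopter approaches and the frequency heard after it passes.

29.4 Hz approaching; 22.3 Hz receding

Approaching: f₁ = f · v/(v − v_s) = 25.4 × 344/296.8 ≈ 29.4 Hz.
Receding: f₂ = f · v/(v + v_s) = 25.4 × 344/391.2 ≈ 22.3 Hz.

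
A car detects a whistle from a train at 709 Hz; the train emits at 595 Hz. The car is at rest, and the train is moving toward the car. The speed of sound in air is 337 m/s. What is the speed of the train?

f' = f · v/(v − v_s) ⇒ v_s = v · |1 − f/f'|.
v_s = 337 × |1 − 595/709| = 337 × 0.1608 ≈ 54 m/s.

54 m/s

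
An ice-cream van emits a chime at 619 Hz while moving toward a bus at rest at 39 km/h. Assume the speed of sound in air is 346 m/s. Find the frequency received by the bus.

639 Hz

39 km/h = 10.83 m/s.
With the source moving toward a stationary observer, f' = f · v/(v − v_s).
f' = 619 × 346/(346 − 10.83) = 619 × 346/335.2 ≈ 639 Hz.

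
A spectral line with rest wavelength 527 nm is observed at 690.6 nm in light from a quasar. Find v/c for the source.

0.264

λ'/λ₀ = 1.3104 > 1 (redshift), so the source is receding.
λ'/λ₀ = √((1 + β)/(1 − β)) for a receding source ⇒ β = (r² − 1)/(r² + 1) with r = λ'/λ₀.
β = (1.7172 − 1)/(1.7172 + 1) ≈ 0.264.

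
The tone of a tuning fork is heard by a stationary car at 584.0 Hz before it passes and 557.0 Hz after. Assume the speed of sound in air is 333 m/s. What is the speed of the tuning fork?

f₁/f₂ = (v + v_s)/(v − v_s), so v_s = v · (f₁ − f₂)/(f₁ + f₂).
v_s = 333 × (584.0 − 557.0)/(584.0 + 557.0) = 333 × 27.0/1141.0 ≈ 7.9 m/s.

7.9 m/s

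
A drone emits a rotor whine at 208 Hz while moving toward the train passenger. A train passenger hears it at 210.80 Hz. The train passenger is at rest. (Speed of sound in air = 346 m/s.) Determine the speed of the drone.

f' = f · v/(v − v_s) ⇒ v_s = v · |1 − f/f'|.
v_s = 346 × |1 − 208/210.80| = 346 × 0.01328 ≈ 4.6 m/s.

4.6 m/s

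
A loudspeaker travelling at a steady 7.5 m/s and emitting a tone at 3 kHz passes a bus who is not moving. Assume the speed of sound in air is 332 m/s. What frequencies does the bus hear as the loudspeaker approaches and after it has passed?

Approaching: f₁ = f · v/(v − v_s) = 3 × 332/324.5 ≈ 3.07 kHz.
Receding: f₂ = f · v/(v + v_s) = 3 × 332/339.5 ≈ 2.93 kHz.

3.07 kHz approaching; 2.93 kHz receding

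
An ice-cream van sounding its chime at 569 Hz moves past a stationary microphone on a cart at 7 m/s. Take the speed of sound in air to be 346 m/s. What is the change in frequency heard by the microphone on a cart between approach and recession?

Approaching: f₁ = f · v/(v − v_s) = 569 × 346/339 ≈ 580.7 Hz.
Receding: f₂ = f · v/(v + v_s) = 569 × 346/353 ≈ 557.7 Hz.
Drop: f₁ − f₂ = 2f·v·v_s/(v² − v_s²) = 2 × 569 × 346 × 7/(346² − 7²) ≈ 23.0 Hz.

23.0 Hz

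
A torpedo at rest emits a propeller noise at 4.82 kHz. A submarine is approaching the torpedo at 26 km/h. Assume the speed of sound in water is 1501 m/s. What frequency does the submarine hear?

4.84 kHz

26 km/h = 7.222 m/s.
Moving observer, stationary source: f' = f · (v + v_o)/v.
f' = 4.82 × (1501 + 7.222)/1501 = 4.82 × 1508.2/1501 ≈ 4.84 kHz.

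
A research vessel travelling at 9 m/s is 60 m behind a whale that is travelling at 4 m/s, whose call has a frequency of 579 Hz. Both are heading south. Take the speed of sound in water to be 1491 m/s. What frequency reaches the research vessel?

The research vessel is behind, so the whale is moving away from it while the research vessel is moving toward the whale.
Both move, so f' = f · (v + v_o)/(v + v_s).
f' = 579 × (1491 + 9)/(1491 + 4) = 579 × 1500/1495 ≈ 581 Hz.

581 Hz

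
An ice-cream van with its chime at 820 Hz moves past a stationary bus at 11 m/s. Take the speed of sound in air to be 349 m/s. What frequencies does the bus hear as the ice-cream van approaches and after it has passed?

Approaching: f₁ = f · v/(v − v_s) = 820 × 349/338 ≈ 847 Hz.
Receding: f₂ = f · v/(v + v_s) = 820 × 349/360 ≈ 795 Hz.

847 Hz approaching; 795 Hz receding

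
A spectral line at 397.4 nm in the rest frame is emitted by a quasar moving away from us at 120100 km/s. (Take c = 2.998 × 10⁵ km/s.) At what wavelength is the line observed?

β = v/c = 120100/299800 = 0.4006.
Relativistic Doppler for wavelength: λ' = λ₀ · √((1 + β)/(1 − β)).
λ' = 397.4 × √(1.4006/0.5994) = 397.4 × 1.52862 ≈ 607.5 nm.

607.5 nm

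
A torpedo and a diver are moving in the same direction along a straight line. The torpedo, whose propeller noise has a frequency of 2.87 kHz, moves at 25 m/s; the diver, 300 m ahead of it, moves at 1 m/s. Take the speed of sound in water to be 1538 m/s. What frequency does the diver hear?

2.92 kHz

The diver is ahead, so the torpedo is moving toward it while the diver is moving away from the torpedo.
General Doppler shift: f' = f · (v − v_o)/(v − v_s).
f' = 2.87 × (1538 − 1)/(1538 − 25) = 2.87 × 1537/1513 ≈ 2.92 kHz.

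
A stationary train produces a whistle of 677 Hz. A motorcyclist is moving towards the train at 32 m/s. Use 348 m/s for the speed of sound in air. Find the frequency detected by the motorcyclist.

739 Hz

Only the observer moves, toward the source, so f' = f · (v + v_o)/v.
f' = 677 × (348 + 32)/348 = 677 × 380/348 ≈ 739 Hz.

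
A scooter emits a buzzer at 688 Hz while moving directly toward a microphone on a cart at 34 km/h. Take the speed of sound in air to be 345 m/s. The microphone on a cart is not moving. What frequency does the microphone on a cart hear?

707 Hz

34 km/h = 9.444 m/s.
With the source moving toward a stationary observer, f' = f · v/(v − v_s).
f' = 688 × 345/(345 − 9.444) = 688 × 345/335.6 ≈ 707 Hz.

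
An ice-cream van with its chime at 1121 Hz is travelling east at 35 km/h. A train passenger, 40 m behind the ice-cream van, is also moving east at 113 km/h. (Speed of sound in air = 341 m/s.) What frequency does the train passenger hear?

1190 Hz

35 km/h = 9.722 m/s; 113 km/h = 31.39 m/s.
The train passenger is behind, so the ice-cream van is moving away from it while the train passenger is moving toward the ice-cream van.
With source receding and observer approaching, f' = f · (v + v_o)/(v + v_s).
f' = 1121 × (341 + 31.39)/(341 + 9.722) = 1121 × 372.39/350.72 ≈ 1190 Hz.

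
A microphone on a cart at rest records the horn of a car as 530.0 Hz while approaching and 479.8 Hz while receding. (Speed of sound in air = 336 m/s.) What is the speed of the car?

f₁/f₂ = (v + v_s)/(v − v_s), so v_s = v · (f₁ − f₂)/(f₁ + f₂).
v_s = 336 × (530.0 − 479.8)/(530.0 + 479.8) = 336 × 50.2/1009.8 ≈ 16.7 m/s.

16.7 m/s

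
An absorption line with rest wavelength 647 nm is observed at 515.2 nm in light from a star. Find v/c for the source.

0.224c

λ'/λ₀ = 0.7963 < 1 (blueshift), so the source is approaching.
λ'/λ₀ = √((1 − β)/(1 + β)) for an approaching source ⇒ β = (1 − r²)/(1 + r²) with r = λ'/λ₀.
β = (1 − 0.6341)/(1 + 0.6341) ≈ 0.224.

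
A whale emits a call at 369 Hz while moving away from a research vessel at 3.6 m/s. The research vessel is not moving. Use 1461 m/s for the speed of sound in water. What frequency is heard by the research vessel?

368 Hz

With the source moving away from a stationary observer, f' = f · v/(v + v_s).
f' = 369 × 1461/(1461 + 3.6) = 369 × 1461/1465 ≈ 368 Hz.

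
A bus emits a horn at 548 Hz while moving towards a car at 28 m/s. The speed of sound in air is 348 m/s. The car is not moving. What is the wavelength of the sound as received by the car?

Moving source, stationary observer: f' = f · v/(v − v_s) since the source is approaching.
f' = 548 × 348/(348 − 28) ≈ 596 Hz.
λ' = v/f' = 348/595.95 ≈ 58.4 cm.

58.4 cm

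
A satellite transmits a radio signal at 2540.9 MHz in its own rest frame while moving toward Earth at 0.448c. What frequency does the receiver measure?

Relativistic Doppler for frequency: f' = f₀ · √((1 + β)/(1 − β)).
f' = 2540.9 × √(1.4480/0.5520) = 2540.9 × 1.61963 ≈ 4115.3 MHz.

4115.3 MHz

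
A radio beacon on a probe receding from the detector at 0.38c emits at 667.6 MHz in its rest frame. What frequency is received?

Relativistic Doppler for frequency: f' = f₀ · √((1 − β)/(1 + β)).
f' = 667.6 × √(0.6200/1.3800) = 667.6 × 0.67028 ≈ 447.5 MHz.

447.5 MHz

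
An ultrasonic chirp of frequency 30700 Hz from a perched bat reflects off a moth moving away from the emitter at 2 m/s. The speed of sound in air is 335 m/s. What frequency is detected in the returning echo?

The moth first receives the wave as a moving observer: f₁ = f₀ · (v − u)/v = 30700 × (335 − 2)/335 ≈ 30517 Hz.
The reflection then acts as a moving source: f₂ = f₁ · v/(v + u) ≈ 30336 Hz.

30336 Hz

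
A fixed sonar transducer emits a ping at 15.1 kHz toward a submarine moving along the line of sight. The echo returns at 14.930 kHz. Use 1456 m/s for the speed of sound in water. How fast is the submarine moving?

8.2 m/s

Double Doppler shift off a moving reflector: f₂ = f₀ · (v + u)/(v − u) (u > 0 toward emitter).
Rearranging, u = v · (f₂ − f₀)/(f₂ + f₀) = 1456 × -0.170/30.030 ≈ -8.2 m/s.
So the submarine is moving at 8.2 m/s away from the emitter.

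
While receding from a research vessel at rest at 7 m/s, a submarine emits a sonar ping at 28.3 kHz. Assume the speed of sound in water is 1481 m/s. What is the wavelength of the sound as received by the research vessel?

Only the source moves, away from the listener, so f' = f · v/(v + v_s).
f' = 28.3 × 1481/(1481 + 7) ≈ 28.2 kHz.
λ' = v/f' = 1481/28166.9 ≈ 5.3 cm.

5.3 cm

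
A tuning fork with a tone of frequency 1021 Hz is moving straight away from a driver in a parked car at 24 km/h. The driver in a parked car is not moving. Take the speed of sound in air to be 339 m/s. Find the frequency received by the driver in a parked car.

24 km/h = 6.667 m/s.
With the source moving away from a stationary observer, f' = f · v/(v + v_s).
f' = 1021 × 339/(339 + 6.667) = 1021 × 339/345.7 ≈ 1001 Hz.

1001 Hz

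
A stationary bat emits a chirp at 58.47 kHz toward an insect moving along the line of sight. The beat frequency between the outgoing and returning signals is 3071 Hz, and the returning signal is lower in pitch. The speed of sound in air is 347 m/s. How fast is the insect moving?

Double Doppler shift off a moving reflector: f₂ = f₀ · (v + u)/(v − u) (u > 0 toward emitter).
Returning signal is lower, so f₂ = f₀ − Δf = 58470 − 3071 = 55399 Hz.
Rearranging, u = v · (f₂ − f₀)/(f₂ + f₀) = 347 × -3071/113869 ≈ -9.4 m/s.
So the insect is moving at 9.4 m/s away from the emitter.

9.4 m/s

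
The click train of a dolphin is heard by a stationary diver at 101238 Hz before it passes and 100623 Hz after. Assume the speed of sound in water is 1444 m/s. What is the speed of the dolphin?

f₁/f₂ = (v + v_s)/(v − v_s), so v_s = v · (f₁ − f₂)/(f₁ + f₂).
v_s = 1444 × (101238 − 100623)/(101238 + 100623) = 1444 × 615/201861 ≈ 4.4 m/s.

4.4 m/s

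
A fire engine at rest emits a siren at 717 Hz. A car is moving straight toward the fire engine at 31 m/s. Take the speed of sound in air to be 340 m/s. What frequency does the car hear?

Only the observer moves, toward the source, so f' = f · (v + v_o)/v.
f' = 717 × (340 + 31)/340 = 717 × 371/340 ≈ 782 Hz.

782 Hz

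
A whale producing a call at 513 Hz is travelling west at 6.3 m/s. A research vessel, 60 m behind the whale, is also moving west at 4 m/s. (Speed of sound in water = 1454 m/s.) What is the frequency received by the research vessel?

512 Hz

The research vessel is behind, so the whale is moving away from it while the research vessel is moving toward the whale.
With source receding and observer approaching, f' = f · (v + v_o)/(v + v_s).
f' = 513 × (1454 + 4)/(1454 + 6.3) = 513 × 1458/1460.3 ≈ 512 Hz.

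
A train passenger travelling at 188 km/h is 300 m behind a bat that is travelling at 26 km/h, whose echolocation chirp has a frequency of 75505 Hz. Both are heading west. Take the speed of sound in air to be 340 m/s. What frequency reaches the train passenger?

26 km/h = 7.222 m/s; 188 km/h = 52.22 m/s.
The train passenger is behind, so the bat is moving away from it while the train passenger is moving toward the bat.
Both move, so f' = f · (v + v_o)/(v + v_s).
f' = 75505 × (340 + 52.22)/(340 + 7.222) = 75505 × 392.22/347.22 ≈ 85290 Hz.

85290 Hz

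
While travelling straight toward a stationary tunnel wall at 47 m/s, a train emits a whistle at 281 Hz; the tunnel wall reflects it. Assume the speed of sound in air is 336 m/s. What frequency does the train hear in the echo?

372 Hz

The tunnel wall receives the sound from a moving source: f₁ = f₀ · v/(v − v_e) = 281 × 336/289 ≈ 327 Hz.
On the return leg the train is a moving observer: f₂ = f₁ · (v + v_e)/v = 327 × 383/336 ≈ 372 Hz.
Equivalently f₂ = f₀ · (v + v_e)/(v − v_e).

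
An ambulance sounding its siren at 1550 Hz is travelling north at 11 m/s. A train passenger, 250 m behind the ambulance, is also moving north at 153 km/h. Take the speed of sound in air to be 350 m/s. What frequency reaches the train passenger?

153 km/h = 42.5 m/s.
The train passenger is behind, so the ambulance is moving away from it while the train passenger is moving toward the ambulance.
With source receding and observer approaching, f' = f · (v + v_o)/(v + v_s).
f' = 1550 × (350 + 42.5)/(350 + 11) = 1550 × 392.5/361 ≈ 1685 Hz.

1685 Hz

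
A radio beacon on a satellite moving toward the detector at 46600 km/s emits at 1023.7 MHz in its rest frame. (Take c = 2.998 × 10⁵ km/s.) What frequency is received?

1197.4 MHz

β = v/c = 46600/299800 = 0.1554.
Relativistic Doppler for frequency: f' = f₀ · √((1 + β)/(1 − β)).
f' = 1023.7 × √(1.1554/0.8446) = 1023.7 × 1.16965 ≈ 1197.4 MHz.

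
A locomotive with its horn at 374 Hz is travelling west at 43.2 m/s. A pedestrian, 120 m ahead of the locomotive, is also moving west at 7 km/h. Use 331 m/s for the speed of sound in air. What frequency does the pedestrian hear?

428 Hz

7 km/h = 1.944 m/s.
The pedestrian is ahead, so the locomotive is moving toward it while the pedestrian is moving away from the locomotive.
General Doppler shift: f' = f · (v − v_o)/(v − v_s).
f' = 374 × (331 − 1.944)/(331 − 43.2) = 374 × 329.06/287.8 ≈ 428 Hz.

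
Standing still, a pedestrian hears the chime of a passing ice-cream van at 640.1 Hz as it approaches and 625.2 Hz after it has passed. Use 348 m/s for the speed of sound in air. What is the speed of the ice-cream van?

f₁/f₂ = (v + v_s)/(v − v_s), so v_s = v · (f₁ − f₂)/(f₁ + f₂).
v_s = 348 × (640.1 − 625.2)/(640.1 + 625.2) = 348 × 14.9/1265.3 ≈ 4.1 m/s.

4.1 m/s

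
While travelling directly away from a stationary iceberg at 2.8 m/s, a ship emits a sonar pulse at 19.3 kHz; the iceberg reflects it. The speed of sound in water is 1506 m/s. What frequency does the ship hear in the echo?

19.23 kHz

The iceberg receives the sound from a moving source: f₁ = f₀ · v/(v + v_e) = 19.3 × 1506/1508.8 ≈ 19.26 kHz.
On the return leg the ship is a moving observer: f₂ = f₁ · (v − v_e)/v = 19.26 × 1503.2/1506 ≈ 19.23 kHz.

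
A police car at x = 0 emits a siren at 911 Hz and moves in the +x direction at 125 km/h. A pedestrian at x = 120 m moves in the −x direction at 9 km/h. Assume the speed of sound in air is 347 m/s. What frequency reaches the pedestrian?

1020 Hz

125 km/h = 34.72 m/s; 9 km/h = 2.5 m/s.
The observer lies on the +x side, so the source is heading toward the observer and the observer is heading toward the source.
General Doppler shift: f' = f · (v + v_o)/(v − v_s).
f' = 911 × (347 + 2.5)/(347 − 34.72) = 911 × 349.5/312.28 ≈ 1020 Hz.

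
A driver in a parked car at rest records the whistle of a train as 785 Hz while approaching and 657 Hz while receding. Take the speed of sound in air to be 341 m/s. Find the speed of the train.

30 m/s

f₁/f₂ = (v + v_s)/(v − v_s), so v_s = v · (f₁ − f₂)/(f₁ + f₂).
v_s = 341 × (785 − 657)/(785 + 657) = 341 × 128/1442 ≈ 30 m/s.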